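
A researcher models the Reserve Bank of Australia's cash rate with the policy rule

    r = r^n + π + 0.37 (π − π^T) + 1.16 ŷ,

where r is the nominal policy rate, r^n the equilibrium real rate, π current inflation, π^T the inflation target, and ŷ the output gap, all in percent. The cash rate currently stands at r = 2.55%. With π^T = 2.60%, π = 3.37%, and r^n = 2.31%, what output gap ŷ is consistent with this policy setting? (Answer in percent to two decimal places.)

1.16 ŷ = 2.55 − 2.31 − 3.37 − 0.37 × (3.37 − 2.60) = -3.4149
ŷ = -3.4149 / 1.16 = -2.94

-2.94%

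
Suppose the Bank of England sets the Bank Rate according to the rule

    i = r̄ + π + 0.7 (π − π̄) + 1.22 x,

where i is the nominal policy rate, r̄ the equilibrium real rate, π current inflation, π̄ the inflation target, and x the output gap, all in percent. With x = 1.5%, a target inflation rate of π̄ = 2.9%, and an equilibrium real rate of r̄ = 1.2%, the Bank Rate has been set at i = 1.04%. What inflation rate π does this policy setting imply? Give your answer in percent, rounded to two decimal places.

Collecting π: i = r̄ + (1 + 0.7) π − 0.7 π̄ + 1.22 x
1.7 π = 1.04 − 1.2 + 0.7 × 2.9 − 1.22 × 1.5 = 0.04
π = 0.04 / 1.7 = 0.02

0.02%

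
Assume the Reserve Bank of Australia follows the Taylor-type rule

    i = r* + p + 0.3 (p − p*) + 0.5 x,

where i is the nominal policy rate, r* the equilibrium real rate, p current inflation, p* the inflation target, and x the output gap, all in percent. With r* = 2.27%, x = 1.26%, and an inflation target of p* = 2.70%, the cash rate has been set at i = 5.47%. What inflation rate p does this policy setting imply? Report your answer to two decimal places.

Collecting p: i = r* + (1 + 0.3) p − 0.3 p* + 0.5 x
1.3 p = 5.47 − 2.27 + 0.3 × 2.70 − 0.5 × 1.26 = 3.38
p = 3.38 / 1.3 = 2.60

2.60%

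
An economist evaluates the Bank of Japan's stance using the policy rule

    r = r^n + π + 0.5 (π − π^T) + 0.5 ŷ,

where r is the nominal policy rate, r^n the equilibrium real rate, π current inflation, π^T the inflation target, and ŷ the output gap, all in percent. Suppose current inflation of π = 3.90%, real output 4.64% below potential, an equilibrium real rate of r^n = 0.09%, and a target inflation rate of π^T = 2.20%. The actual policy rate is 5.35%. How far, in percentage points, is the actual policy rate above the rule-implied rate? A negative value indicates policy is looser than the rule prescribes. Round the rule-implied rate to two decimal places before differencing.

Output 4.64% below potential → ŷ = -4.64.
r = 0.09 + 3.90 + 0.5 × (3.90 − 2.20) + 0.5 × (-4.64)
   = 0.09 + 3.9 + 0.85 − 2.32 = 2.52
Deviation = 5.35 − 2.52 = 2.83 pp.

2.83 pp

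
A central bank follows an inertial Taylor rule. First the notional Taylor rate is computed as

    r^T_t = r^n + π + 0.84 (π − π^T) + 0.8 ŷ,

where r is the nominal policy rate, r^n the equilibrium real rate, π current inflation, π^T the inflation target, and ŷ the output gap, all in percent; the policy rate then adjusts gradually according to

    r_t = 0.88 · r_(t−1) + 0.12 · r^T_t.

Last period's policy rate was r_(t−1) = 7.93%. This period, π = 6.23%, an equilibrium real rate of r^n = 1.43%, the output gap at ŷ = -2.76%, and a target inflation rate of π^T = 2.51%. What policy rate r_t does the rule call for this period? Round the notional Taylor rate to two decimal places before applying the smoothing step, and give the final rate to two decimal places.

8.01%

r^T_t = 1.43 + 6.23 + 0.84 × (6.23 − 2.51) + 0.8 × (-2.76)
   = 1.43 + 6.23 + 3.1248 − 2.208 = 8.58
r_t = 0.88 × 7.93 + 0.12 × 8.58 = 6.9784 + 1.0296 = 8.01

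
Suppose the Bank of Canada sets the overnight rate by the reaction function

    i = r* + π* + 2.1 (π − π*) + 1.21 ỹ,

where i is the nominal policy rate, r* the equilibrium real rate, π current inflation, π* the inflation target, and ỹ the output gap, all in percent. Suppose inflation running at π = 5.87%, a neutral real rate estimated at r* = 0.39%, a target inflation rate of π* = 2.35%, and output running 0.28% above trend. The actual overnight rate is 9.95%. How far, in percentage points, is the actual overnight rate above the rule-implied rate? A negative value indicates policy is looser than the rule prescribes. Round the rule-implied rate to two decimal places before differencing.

-0.52 pp

Output 0.28% above potential → ỹ = 0.28.
i = 0.39 + 2.35 + 2.1 × (5.87 − 2.35) + 1.21 × 0.28
   = 0.39 + 2.35 + 7.392 + 0.3388 = 10.47
Deviation = 9.95 − 10.47 = -0.52 pp.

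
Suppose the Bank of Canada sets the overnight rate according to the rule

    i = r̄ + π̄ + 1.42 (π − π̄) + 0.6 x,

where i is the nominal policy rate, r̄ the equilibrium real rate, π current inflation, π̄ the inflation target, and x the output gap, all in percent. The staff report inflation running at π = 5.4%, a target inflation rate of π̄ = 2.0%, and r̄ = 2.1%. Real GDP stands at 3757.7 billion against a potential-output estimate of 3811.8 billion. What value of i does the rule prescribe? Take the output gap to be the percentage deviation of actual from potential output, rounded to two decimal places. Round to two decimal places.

Output gap = 100 × (3757.7 − 3811.8) / 3811.8 = -1.42%.
i = 2.10 + 2.00 + 1.42 × (5.40 − 2.00) + 0.6 × (-1.42)
   = 2.10 + 2 + 4.828 − 0.852 = 8.08

8.08%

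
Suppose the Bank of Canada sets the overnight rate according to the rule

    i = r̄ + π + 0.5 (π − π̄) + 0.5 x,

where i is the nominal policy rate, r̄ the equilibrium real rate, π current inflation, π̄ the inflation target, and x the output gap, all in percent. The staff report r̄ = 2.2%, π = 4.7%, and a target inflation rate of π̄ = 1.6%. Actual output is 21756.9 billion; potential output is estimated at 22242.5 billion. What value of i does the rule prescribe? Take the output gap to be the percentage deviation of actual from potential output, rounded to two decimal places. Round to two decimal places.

7.36%

Output gap = 100 × (21756.9 − 22242.5) / 22242.5 = -2.18%.
i = 2.20 + 4.70 + 0.5 × (4.70 − 1.60) + 0.5 × (-2.18)
   = 2.20 + 4.7 + 1.55 − 1.09 = 7.36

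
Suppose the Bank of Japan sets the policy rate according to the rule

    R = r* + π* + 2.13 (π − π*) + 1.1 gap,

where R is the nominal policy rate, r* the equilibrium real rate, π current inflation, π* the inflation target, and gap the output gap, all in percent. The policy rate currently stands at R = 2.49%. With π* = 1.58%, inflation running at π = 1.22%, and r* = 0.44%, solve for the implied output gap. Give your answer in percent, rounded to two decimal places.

1.12%

1.1 gap = 2.49 − 0.44 − 1.58 − 2.13 × (1.22 − 1.58) = 1.2368
gap = 1.2368 / 1.1 = 1.12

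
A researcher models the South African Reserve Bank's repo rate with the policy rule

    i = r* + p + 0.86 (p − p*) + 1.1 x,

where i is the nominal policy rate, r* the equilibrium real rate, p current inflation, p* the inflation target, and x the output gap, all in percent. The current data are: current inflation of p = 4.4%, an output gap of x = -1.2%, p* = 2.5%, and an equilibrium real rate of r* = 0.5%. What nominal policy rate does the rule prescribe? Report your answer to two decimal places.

5.21%

i = 0.5 + 4.4 + 0.86 × (4.4 − 2.5) + 1.1 × (-1.2)
   = 0.5 + 4.4 + 1.634 − 1.32 = 5.21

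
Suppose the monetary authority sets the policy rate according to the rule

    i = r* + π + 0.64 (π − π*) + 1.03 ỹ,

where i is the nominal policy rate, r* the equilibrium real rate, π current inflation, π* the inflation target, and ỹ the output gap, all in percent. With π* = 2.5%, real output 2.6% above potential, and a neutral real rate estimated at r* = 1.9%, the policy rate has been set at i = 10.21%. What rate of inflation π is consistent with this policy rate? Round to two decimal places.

4.41%

Output 2.6% above potential → ỹ = 2.6.
Collecting π: i = r* + (1 + 0.64) π − 0.64 π* + 1.03 ỹ
1.64 π = 10.21 − 1.9 + 0.64 × 2.5 − 1.03 × 2.6 = 7.232
π = 7.232 / 1.64 = 4.41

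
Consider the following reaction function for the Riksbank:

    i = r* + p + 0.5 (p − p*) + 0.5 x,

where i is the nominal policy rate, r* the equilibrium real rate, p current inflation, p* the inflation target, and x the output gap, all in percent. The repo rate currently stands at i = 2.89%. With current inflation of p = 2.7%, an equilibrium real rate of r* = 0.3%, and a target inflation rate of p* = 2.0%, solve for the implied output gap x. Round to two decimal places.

0.5 x = 2.89 − 0.3 − 2.7 − 0.5 × (2.7 − 2.0) = -0.46
x = -0.46 / 0.5 = -0.92

-0.92%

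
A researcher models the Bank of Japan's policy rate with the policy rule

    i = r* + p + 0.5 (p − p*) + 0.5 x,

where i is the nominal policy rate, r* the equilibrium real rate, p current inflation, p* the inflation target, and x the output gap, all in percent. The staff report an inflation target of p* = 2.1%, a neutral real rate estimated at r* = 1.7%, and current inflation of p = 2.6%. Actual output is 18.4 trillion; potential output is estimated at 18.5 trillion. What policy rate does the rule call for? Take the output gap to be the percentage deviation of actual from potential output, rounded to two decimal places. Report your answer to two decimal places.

Output gap = 100 × (18.4 − 18.5) / 18.5 = -0.54%.
i = 1.70 + 2.60 + 0.5 × (2.60 − 2.10) + 0.5 × (-0.54)
   = 1.70 + 2.6 + 0.25 − 0.27 = 4.28

4.28%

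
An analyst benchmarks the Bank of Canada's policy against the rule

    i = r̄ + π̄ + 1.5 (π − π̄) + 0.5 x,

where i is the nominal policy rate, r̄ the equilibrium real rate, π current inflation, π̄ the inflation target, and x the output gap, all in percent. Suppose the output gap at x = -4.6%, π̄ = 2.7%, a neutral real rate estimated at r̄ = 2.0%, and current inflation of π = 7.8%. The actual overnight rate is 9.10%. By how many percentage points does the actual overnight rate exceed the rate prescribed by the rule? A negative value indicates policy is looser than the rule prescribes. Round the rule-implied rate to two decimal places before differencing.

-0.95 pp

i = 2.0 + 2.7 + 1.5 × (7.8 − 2.7) + 0.5 × (-4.6)
   = 2.0 + 2.7 + 7.65 − 2.3 = 10.05
Deviation = 9.10 − 10.05 = -0.95 pp.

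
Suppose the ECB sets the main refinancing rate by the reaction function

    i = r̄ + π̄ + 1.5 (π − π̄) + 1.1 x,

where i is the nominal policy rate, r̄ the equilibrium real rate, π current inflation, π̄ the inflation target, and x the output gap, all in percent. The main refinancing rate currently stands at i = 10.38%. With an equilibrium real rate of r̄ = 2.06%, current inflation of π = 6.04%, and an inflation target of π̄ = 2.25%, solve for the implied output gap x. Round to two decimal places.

0.35%

1.1 x = 10.38 − 2.06 − 2.25 − 1.5 × (6.04 − 2.25) = 0.385
x = 0.385 / 1.1 = 0.35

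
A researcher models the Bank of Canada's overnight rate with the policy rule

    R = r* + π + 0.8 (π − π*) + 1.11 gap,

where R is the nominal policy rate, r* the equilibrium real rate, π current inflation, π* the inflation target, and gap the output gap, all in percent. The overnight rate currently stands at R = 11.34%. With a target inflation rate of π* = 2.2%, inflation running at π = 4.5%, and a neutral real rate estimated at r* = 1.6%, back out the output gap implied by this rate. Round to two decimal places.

3.06%

1.11 gap = 11.34 − 1.6 − 4.5 − 0.8 × (4.5 − 2.2) = 3.4
gap = 3.4 / 1.11 = 3.06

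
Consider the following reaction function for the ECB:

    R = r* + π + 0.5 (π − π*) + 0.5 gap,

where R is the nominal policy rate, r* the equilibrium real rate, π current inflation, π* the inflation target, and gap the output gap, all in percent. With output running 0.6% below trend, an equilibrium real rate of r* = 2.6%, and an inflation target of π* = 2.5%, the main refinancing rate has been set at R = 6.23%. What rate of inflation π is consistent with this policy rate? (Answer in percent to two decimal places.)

Output 0.6% below potential → gap = -0.6.
Collecting π: R = r* + (1 + 0.5) π − 0.5 π* + 0.5 gap
1.5 π = 6.23 − 2.6 + 0.5 × 2.5 − 0.5 × (-0.6) = 5.18
π = 5.18 / 1.5 = 3.45

3.45%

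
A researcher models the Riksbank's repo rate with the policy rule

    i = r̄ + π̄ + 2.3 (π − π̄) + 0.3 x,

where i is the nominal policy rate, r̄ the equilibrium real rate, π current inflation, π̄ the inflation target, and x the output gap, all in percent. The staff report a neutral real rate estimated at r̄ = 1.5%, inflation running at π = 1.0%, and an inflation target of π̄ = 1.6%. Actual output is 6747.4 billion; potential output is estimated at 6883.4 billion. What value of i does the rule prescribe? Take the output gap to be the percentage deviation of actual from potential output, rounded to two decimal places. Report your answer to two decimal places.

Output gap = 100 × (6747.4 − 6883.4) / 6883.4 = -1.98%.
i = 1.50 + 1.60 + 2.3 × (1.00 − 1.60) + 0.3 × (-1.98)
   = 1.50 + 1.6 − 1.38 − 0.594 = 1.13

1.13%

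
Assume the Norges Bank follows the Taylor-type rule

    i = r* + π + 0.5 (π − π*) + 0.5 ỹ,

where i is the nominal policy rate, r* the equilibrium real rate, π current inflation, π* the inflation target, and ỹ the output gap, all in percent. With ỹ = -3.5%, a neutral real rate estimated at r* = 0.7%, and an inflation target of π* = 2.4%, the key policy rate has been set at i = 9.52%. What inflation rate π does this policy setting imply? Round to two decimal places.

7.85%

Collecting π: i = r* + (1 + 0.5) π − 0.5 π* + 0.5 ỹ
1.5 π = 9.52 − 0.7 + 0.5 × 2.4 − 0.5 × (-3.5) = 11.77
π = 11.77 / 1.5 = 7.85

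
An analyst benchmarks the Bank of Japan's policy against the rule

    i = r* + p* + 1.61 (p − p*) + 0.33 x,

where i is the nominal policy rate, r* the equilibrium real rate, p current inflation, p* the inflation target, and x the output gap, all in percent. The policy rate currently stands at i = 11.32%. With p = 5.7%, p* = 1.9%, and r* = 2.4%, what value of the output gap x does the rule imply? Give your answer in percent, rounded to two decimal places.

2.73%

0.33 x = 11.32 − 2.4 − 1.9 − 1.61 × (5.7 − 1.9) = 0.902
x = 0.902 / 0.33 = 2.73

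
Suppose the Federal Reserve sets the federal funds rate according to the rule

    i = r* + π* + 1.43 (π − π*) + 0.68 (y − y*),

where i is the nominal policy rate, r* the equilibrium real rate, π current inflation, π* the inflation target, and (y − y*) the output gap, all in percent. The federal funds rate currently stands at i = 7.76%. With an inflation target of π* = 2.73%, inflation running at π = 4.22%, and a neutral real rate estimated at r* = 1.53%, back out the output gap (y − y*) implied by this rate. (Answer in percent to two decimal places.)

0.68 (y − y*) = 7.76 − 1.53 − 2.73 − 1.43 × (4.22 − 2.73) = 1.3693
(y − y*) = 1.3693 / 0.68 = 2.01

2.01%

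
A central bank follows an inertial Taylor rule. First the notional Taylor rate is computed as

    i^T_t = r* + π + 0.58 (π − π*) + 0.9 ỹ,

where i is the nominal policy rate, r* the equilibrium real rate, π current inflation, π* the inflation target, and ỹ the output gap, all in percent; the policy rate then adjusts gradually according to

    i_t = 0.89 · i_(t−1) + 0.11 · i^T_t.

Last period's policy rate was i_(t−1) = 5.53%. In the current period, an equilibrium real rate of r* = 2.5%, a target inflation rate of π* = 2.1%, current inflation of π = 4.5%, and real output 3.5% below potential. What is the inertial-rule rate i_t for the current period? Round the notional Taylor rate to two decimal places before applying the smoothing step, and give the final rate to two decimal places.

5.50%

Output 3.5% below potential → ỹ = -3.5.
i^T_t = 2.5 + 4.5 + 0.58 × (4.5 − 2.1) + 0.9 × (-3.5)
   = 2.5 + 4.5 + 1.392 − 3.15 = 5.24
i_t = 0.89 × 5.53 + 0.11 × 5.24 = 4.9217 + 0.5764 = 5.50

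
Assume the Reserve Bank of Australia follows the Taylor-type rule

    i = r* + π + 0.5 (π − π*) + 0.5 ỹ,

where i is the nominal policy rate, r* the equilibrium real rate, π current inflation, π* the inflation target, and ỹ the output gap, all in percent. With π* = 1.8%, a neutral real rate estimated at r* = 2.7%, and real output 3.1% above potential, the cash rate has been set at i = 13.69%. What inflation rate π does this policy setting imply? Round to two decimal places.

Output 3.1% above potential → ỹ = 3.1.
Collecting π: i = r* + (1 + 0.5) π − 0.5 π* + 0.5 ỹ
1.5 π = 13.69 − 2.7 + 0.5 × 1.8 − 0.5 × 3.1 = 10.34
π = 10.34 / 1.5 = 6.89

6.89%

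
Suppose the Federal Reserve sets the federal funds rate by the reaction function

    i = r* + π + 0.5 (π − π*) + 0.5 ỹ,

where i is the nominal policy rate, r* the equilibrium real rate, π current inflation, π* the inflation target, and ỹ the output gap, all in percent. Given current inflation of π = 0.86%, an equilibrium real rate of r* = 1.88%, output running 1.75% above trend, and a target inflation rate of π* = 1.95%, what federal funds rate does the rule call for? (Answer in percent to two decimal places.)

Output 1.75% above potential → ỹ = 1.75.
i = 1.88 + 0.86 + 0.5 × (0.86 − 1.95) + 0.5 × 1.75
   = 1.88 + 0.86 − 0.545 + 0.875 = 3.07

3.07%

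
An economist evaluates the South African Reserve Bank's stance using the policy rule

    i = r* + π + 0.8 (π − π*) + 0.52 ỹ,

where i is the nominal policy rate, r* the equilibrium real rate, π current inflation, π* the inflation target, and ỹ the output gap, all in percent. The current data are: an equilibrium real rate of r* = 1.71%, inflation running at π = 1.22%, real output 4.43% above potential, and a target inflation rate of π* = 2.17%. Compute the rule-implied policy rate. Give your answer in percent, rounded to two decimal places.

Output 4.43% above potential → ỹ = 4.43.
i = 1.71 + 1.22 + 0.8 × (1.22 − 2.17) + 0.52 × 4.43
   = 1.71 + 1.22 − 0.76 + 2.3036 = 4.47

4.47%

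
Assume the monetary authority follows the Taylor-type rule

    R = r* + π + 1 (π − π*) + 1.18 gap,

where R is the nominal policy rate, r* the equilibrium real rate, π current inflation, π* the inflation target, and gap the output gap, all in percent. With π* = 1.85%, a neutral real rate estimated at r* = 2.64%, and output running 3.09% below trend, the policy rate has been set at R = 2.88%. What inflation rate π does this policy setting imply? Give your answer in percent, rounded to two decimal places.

Output 3.09% below potential → gap = -3.09.
Collecting π: R = r* + (1 + 1) π − 1 π* + 1.18 gap
2 π = 2.88 − 2.64 + 1 × 1.85 − 1.18 × (-3.09) = 5.7362
π = 5.7362 / 2 = 2.87

2.87%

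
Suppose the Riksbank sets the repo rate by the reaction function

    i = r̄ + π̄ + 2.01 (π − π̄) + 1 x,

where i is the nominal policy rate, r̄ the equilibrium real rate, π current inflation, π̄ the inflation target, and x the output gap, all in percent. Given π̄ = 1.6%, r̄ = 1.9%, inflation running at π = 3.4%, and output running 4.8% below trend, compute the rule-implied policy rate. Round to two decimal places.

Output 4.8% below potential → x = -4.8.
i = 1.9 + 1.6 + 2.01 × (3.4 − 1.6) + 1 × (-4.8)
   = 1.9 + 1.6 + 3.618 − 4.8 = 2.32

2.32%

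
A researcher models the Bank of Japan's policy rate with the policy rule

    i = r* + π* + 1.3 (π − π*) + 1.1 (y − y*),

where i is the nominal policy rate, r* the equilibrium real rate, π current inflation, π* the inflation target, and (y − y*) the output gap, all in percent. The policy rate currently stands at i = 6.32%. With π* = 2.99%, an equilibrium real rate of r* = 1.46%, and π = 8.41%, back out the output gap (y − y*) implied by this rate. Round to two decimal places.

-4.71%

1.1 (y − y*) = 6.32 − 1.46 − 2.99 − 1.3 × (8.41 − 2.99) = -5.176
(y − y*) = -5.176 / 1.1 = -4.71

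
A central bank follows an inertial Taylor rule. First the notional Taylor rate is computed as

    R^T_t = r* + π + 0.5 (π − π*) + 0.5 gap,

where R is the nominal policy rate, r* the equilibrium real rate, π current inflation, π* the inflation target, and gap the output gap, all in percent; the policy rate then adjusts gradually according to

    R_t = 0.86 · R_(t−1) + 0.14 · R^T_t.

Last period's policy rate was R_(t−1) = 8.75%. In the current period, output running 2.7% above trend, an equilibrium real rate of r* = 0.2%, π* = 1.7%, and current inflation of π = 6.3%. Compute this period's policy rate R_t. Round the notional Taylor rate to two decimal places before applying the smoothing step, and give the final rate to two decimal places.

Output 2.7% above potential → gap = 2.7.
R^T_t = 0.2 + 6.3 + 0.5 × (6.3 − 1.7) + 0.5 × 2.7
   = 0.2 + 6.3 + 2.3 + 1.35 = 10.15
R_t = 0.86 × 8.75 + 0.14 × 10.15 = 7.525 + 1.421 = 8.95

8.95%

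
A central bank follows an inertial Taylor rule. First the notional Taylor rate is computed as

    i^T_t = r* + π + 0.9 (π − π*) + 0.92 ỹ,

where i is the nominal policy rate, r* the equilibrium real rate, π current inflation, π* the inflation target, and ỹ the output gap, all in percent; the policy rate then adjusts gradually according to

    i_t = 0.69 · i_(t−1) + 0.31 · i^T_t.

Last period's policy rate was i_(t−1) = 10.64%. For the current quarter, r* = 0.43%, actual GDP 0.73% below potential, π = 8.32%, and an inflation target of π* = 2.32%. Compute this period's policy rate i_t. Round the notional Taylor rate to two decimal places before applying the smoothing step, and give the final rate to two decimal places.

11.52%

Output 0.73% below potential → ỹ = -0.73.
i^T_t = 0.43 + 8.32 + 0.9 × (8.32 − 2.32) + 0.92 × (-0.73)
   = 0.43 + 8.32 + 5.4 − 0.6716 = 13.48
i_t = 0.69 × 10.64 + 0.31 × 13.48 = 7.3416 + 4.1788 = 11.52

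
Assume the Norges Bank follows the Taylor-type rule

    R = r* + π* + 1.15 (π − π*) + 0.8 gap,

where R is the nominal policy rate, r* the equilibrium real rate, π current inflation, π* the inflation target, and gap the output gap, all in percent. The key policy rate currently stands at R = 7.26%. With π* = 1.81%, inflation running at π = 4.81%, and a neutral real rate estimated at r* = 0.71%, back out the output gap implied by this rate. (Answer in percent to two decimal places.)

1.61%

0.8 gap = 7.26 − 0.71 − 1.81 − 1.15 × (4.81 − 1.81) = 1.29
gap = 1.29 / 0.8 = 1.61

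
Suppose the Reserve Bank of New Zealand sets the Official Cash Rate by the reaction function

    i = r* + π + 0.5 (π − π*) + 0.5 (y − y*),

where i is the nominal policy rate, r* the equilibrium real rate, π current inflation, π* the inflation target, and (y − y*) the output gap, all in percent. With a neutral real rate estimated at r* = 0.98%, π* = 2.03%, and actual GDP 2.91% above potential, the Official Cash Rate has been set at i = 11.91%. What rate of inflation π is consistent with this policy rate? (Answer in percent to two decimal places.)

6.99%

Output 2.91% above potential → (y − y*) = 2.91.
Collecting π: i = r* + (1 + 0.5) π − 0.5 π* + 0.5 (y − y*)
1.5 π = 11.91 − 0.98 + 0.5 × 2.03 − 0.5 × 2.91 = 10.49
π = 10.49 / 1.5 = 6.99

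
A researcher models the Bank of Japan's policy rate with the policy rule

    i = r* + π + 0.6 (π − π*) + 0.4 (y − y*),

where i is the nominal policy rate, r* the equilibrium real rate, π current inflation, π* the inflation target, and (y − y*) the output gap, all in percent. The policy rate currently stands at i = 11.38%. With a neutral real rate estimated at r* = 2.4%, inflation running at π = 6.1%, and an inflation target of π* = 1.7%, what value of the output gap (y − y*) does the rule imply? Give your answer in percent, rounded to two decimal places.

0.4 (y − y*) = 11.38 − 2.4 − 6.1 − 0.6 × (6.1 − 1.7) = 0.24
(y − y*) = 0.24 / 0.4 = 0.60

0.60%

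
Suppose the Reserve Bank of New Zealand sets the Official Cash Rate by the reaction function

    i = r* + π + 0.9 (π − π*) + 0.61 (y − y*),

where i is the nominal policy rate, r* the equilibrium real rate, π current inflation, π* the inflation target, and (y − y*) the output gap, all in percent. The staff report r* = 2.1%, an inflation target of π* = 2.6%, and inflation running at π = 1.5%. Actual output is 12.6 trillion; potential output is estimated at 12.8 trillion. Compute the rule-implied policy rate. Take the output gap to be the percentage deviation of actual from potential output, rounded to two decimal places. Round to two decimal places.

Output gap = 100 × (12.6 − 12.8) / 12.8 = -1.56%.
i = 2.10 + 1.50 + 0.9 × (1.50 − 2.60) + 0.61 × (-1.56)
   = 2.10 + 1.5 − 0.99 − 0.9516 = 1.66

1.66%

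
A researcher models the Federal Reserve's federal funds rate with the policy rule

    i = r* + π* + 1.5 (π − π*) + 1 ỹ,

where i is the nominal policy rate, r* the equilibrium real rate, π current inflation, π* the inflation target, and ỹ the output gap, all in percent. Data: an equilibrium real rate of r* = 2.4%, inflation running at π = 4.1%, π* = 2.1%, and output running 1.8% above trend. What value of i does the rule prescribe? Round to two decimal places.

9.30%

Output 1.8% above potential → ỹ = 1.8.
i = 2.4 + 2.1 + 1.5 × (4.1 − 2.1) + 1 × 1.8
   = 2.4 + 2.1 + 3 + 1.8 = 9.30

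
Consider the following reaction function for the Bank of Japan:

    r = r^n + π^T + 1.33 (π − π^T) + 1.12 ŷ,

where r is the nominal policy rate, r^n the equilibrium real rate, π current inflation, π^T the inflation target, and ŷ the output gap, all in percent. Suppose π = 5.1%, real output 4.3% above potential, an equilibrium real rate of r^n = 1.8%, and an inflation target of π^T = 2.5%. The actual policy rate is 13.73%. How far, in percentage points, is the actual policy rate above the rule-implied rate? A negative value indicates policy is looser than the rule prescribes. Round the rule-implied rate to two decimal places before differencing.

1.16 pp

Output 4.3% above potential → ŷ = 4.3.
r = 1.8 + 2.5 + 1.33 × (5.1 − 2.5) + 1.12 × 4.3
   = 1.8 + 2.5 + 3.458 + 4.816 = 12.57
Deviation = 13.73 − 12.57 = 1.16 pp.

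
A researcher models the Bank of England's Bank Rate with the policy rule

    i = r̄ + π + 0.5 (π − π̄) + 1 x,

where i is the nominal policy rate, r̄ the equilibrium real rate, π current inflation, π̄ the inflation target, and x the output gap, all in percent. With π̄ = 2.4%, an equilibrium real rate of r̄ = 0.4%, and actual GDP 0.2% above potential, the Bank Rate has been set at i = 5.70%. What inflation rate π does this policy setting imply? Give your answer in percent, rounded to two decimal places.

4.20%

Output 0.2% above potential → x = 0.2.
Collecting π: i = r̄ + (1 + 0.5) π − 0.5 π̄ + 1 x
1.5 π = 5.70 − 0.4 + 0.5 × 2.4 − 1 × 0.2 = 6.3
π = 6.3 / 1.5 = 4.20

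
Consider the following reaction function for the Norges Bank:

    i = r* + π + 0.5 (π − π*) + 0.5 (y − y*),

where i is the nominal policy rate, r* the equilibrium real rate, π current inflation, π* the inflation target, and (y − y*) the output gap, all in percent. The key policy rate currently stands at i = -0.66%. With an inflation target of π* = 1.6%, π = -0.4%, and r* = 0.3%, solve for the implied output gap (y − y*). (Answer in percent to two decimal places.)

0.88%

0.5 (y − y*) = -0.66 − 0.3 − (-0.4) − 0.5 × ((-0.4) − 1.6) = 0.44
(y − y*) = 0.44 / 0.5 = 0.88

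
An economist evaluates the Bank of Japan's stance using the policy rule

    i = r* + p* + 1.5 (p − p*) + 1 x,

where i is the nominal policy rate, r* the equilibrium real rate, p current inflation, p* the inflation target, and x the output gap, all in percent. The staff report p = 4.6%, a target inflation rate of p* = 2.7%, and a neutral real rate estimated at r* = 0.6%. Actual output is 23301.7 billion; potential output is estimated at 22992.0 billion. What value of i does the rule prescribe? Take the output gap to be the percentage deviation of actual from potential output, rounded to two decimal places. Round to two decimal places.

Output gap = 100 × (23301.7 − 22992.0) / 22992.0 = 1.35%.
i = 0.60 + 2.70 + 1.5 × (4.60 − 2.70) + 1 × 1.35
   = 0.60 + 2.7 + 2.85 + 1.35 = 7.50

7.50%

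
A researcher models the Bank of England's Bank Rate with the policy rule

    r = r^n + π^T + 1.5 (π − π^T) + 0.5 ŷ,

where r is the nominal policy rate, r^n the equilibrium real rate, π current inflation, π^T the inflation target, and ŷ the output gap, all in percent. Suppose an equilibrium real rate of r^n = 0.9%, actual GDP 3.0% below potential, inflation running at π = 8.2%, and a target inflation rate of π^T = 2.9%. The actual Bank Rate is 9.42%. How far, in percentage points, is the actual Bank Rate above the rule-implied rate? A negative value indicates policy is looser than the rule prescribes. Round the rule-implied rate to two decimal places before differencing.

-0.83 pp

Output 3.0% below potential → ŷ = -3.0.
r = 0.9 + 2.9 + 1.5 × (8.2 − 2.9) + 0.5 × (-3.0)
   = 0.9 + 2.9 + 7.95 − 1.5 = 10.25
Deviation = 9.42 − 10.25 = -0.83 pp.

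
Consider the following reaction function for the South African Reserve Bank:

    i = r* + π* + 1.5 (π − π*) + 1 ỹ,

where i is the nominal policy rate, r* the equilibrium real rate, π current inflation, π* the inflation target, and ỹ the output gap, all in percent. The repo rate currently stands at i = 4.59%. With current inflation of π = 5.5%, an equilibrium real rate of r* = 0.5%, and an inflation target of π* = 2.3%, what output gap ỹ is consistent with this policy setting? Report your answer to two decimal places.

1 ỹ = 4.59 − 0.5 − 2.3 − 1.5 × (5.5 − 2.3) = -3.01
ỹ = -3.01 / 1 = -3.01

-3.01%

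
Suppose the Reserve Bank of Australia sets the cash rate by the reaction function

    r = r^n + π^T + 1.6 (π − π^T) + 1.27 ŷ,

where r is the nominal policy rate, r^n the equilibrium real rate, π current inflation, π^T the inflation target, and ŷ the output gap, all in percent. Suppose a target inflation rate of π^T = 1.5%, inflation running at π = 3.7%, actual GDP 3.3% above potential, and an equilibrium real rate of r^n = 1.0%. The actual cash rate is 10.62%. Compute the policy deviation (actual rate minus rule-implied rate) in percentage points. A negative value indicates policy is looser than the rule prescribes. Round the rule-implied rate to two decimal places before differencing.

Output 3.3% above potential → ŷ = 3.3.
r = 1.0 + 1.5 + 1.6 × (3.7 − 1.5) + 1.27 × 3.3
   = 1.0 + 1.5 + 3.52 + 4.191 = 10.21
Deviation = 10.62 − 10.21 = 0.41 pp.

0.41 pp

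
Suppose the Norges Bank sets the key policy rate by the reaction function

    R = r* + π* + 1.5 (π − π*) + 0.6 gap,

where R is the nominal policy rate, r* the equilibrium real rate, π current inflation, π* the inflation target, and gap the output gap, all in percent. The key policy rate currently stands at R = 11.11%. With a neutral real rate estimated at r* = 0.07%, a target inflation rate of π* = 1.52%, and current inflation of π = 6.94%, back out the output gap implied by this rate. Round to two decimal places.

0.6 gap = 11.11 − 0.07 − 1.52 − 1.5 × (6.94 − 1.52) = 1.39
gap = 1.39 / 0.6 = 2.32

2.32%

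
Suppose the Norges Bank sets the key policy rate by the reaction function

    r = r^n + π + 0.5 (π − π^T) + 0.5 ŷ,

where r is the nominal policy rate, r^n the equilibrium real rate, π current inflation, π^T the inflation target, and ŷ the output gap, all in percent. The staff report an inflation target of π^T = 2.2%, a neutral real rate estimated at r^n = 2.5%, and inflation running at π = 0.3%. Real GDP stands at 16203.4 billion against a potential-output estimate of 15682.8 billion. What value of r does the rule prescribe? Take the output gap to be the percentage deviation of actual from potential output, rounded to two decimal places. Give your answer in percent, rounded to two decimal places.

Output gap = 100 × (16203.4 − 15682.8) / 15682.8 = 3.32%.
r = 2.50 + 0.30 + 0.5 × (0.30 − 2.20) + 0.5 × 3.32
   = 2.50 + 0.3 − 0.95 + 1.66 = 3.51

3.51%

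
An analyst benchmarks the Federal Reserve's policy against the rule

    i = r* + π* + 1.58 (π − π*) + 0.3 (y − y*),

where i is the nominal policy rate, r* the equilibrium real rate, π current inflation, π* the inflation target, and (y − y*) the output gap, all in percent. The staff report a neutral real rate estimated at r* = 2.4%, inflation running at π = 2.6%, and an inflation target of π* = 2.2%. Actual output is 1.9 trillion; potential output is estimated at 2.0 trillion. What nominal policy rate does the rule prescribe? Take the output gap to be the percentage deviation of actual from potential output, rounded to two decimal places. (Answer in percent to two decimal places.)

Output gap = 100 × (1.9 − 2.0) / 2.0 = -5.00%.
i = 2.40 + 2.20 + 1.58 × (2.60 − 2.20) + 0.3 × (-5.00)
   = 2.40 + 2.2 + 0.632 − 1.5 = 3.73

3.73%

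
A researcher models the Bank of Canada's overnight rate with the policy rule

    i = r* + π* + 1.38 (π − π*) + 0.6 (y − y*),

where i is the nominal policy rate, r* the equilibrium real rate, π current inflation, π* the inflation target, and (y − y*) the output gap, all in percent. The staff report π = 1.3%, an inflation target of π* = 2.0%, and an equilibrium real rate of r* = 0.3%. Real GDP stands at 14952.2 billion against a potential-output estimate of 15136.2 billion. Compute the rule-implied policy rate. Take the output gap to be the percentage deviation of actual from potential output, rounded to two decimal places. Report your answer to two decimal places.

0.60%

Output gap = 100 × (14952.2 − 15136.2) / 15136.2 = -1.22%.
i = 0.30 + 2.00 + 1.38 × (1.30 − 2.00) + 0.6 × (-1.22)
   = 0.30 + 2 − 0.966 − 0.732 = 0.60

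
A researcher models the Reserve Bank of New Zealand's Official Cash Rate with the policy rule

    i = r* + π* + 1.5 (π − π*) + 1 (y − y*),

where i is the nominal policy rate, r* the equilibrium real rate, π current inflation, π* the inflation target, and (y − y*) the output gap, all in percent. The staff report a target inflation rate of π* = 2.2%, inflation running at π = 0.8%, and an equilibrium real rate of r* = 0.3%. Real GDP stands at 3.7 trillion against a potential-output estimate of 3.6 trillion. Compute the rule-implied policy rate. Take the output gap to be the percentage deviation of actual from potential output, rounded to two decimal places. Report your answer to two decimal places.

Output gap = 100 × (3.7 − 3.6) / 3.6 = 2.78%.
i = 0.30 + 2.20 + 1.5 × (0.80 − 2.20) + 1 × 2.78
   = 0.30 + 2.2 − 2.1 + 2.78 = 3.18

3.18%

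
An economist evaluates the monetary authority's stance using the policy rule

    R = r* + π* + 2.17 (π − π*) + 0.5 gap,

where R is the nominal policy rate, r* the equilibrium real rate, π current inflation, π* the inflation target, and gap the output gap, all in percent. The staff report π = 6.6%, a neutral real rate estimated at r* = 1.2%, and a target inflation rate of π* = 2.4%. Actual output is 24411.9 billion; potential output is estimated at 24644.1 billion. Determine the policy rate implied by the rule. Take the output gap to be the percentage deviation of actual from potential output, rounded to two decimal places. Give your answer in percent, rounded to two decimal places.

12.24%

Output gap = 100 × (24411.9 − 24644.1) / 24644.1 = -0.94%.
R = 1.20 + 2.40 + 2.17 × (6.60 − 2.40) + 0.5 × (-0.94)
   = 1.20 + 2.4 + 9.114 − 0.47 = 12.24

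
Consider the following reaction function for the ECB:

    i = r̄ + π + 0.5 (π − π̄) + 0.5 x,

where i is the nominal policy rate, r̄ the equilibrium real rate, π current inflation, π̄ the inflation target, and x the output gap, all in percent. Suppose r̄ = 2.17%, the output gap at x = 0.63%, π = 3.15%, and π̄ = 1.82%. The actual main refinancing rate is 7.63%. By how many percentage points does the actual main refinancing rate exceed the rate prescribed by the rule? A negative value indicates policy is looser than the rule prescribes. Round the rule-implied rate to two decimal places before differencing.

i = 2.17 + 3.15 + 0.5 × (3.15 − 1.82) + 0.5 × 0.63
   = 2.17 + 3.15 + 0.665 + 0.315 = 6.30
Deviation = 7.63 − 6.30 = 1.33 pp.

1.33 pp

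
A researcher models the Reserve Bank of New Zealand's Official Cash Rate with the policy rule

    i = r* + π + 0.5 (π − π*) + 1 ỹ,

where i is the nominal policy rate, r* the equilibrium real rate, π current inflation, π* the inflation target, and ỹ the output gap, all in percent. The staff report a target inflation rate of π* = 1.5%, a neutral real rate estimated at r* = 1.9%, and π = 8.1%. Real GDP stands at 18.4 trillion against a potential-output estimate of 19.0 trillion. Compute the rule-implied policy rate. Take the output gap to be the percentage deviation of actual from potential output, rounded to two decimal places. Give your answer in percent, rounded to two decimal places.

10.14%

Output gap = 100 × (18.4 − 19.0) / 19.0 = -3.16%.
i = 1.90 + 8.10 + 0.5 × (8.10 − 1.50) + 1 × (-3.16)
   = 1.90 + 8.1 + 3.3 − 3.16 = 10.14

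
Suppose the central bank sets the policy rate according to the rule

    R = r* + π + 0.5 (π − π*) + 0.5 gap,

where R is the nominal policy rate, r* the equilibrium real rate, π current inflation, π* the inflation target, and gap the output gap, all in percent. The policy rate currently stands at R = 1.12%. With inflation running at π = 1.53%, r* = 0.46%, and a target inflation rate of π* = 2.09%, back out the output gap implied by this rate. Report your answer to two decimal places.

0.5 gap = 1.12 − 0.46 − 1.53 − 0.5 × (1.53 − 2.09) = -0.59
gap = -0.59 / 0.5 = -1.18

-1.18%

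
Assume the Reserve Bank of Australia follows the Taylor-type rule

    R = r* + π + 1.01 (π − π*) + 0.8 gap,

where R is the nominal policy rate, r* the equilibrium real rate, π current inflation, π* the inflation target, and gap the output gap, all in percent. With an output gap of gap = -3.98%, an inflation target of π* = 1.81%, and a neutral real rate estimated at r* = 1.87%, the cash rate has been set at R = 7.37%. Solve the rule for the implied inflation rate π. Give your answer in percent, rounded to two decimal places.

Collecting π: R = r* + (1 + 1.01) π − 1.01 π* + 0.8 gap
2.01 π = 7.37 − 1.87 + 1.01 × 1.81 − 0.8 × (-3.98) = 10.5121
π = 10.5121 / 2.01 = 5.23

5.23%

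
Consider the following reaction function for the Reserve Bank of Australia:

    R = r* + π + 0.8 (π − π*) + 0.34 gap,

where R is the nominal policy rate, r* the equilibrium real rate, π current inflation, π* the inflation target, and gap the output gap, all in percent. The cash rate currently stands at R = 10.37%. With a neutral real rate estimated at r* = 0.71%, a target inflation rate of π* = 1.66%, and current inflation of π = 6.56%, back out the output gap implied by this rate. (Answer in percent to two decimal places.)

-2.41%

0.34 gap = 10.37 − 0.71 − 6.56 − 0.8 × (6.56 − 1.66) = -0.82
gap = -0.82 / 0.34 = -2.41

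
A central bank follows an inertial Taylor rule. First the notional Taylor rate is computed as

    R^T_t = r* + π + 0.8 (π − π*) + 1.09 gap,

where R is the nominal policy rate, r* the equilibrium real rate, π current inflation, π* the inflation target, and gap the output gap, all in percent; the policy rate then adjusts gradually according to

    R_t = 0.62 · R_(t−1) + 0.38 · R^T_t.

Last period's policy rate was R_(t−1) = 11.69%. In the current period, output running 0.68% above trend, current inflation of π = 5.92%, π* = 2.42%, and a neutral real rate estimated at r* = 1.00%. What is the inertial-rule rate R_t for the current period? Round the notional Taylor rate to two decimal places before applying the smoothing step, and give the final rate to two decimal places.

11.22%

Output 0.68% above potential → gap = 0.68.
R^T_t = 1.00 + 5.92 + 0.8 × (5.92 − 2.42) + 1.09 × 0.68
   = 1.00 + 5.92 + 2.8 + 0.7412 = 10.46
R_t = 0.62 × 11.69 + 0.38 × 10.46 = 7.2478 + 3.9748 = 11.22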